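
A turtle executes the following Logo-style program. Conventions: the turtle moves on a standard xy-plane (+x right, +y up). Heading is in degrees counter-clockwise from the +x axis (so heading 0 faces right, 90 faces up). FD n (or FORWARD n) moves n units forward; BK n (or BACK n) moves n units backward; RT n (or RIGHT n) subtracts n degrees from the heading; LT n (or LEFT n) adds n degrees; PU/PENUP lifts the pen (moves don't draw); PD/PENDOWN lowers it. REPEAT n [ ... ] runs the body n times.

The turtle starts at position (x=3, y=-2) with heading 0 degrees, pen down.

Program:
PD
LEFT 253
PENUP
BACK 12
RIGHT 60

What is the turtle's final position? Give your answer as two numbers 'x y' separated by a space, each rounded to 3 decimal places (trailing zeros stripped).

Executing turtle program step by step:
Start: pos=(3,-2), heading=0, pen down
PD: pen down
LT 253: heading 0 -> 253
PU: pen up
BK 12: (3,-2) -> (6.508,9.476) [heading=253, move]
RT 60: heading 253 -> 193
Final: pos=(6.508,9.476), heading=193, 0 segment(s) drawn

Answer: 6.508 9.476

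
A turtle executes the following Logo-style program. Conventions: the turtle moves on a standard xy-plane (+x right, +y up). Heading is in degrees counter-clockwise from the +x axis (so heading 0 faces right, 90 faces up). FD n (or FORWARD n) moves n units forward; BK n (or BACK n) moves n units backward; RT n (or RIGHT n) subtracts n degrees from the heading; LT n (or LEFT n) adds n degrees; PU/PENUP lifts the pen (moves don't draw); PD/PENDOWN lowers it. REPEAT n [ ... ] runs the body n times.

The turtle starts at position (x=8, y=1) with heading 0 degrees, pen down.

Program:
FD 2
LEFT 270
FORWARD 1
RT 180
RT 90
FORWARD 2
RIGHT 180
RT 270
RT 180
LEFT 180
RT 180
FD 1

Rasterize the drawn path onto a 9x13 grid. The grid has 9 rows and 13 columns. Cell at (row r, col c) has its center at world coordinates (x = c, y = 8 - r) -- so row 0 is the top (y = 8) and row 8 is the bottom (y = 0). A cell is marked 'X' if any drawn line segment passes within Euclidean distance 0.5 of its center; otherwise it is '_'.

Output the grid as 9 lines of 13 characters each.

Segment 0: (8,1) -> (10,1)
Segment 1: (10,1) -> (10,0)
Segment 2: (10,0) -> (12,0)
Segment 3: (12,0) -> (12,1)

Answer: _____________
_____________
_____________
_____________
_____________
_____________
_____________
________XXX_X
__________XXX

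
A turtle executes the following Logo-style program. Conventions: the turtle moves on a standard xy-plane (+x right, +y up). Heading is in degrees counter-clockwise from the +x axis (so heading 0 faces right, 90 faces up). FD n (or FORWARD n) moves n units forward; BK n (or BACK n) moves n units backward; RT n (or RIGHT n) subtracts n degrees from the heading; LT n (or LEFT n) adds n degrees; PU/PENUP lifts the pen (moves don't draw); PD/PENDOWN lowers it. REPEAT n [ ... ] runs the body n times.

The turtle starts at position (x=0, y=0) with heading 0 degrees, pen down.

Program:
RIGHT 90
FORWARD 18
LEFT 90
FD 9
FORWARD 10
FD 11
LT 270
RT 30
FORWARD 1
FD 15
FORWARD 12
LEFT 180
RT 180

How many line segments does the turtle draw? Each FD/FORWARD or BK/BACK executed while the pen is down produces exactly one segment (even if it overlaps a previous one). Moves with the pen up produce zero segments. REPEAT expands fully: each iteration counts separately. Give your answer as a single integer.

Answer: 7

Derivation:
Executing turtle program step by step:
Start: pos=(0,0), heading=0, pen down
RT 90: heading 0 -> 270
FD 18: (0,0) -> (0,-18) [heading=270, draw]
LT 90: heading 270 -> 0
FD 9: (0,-18) -> (9,-18) [heading=0, draw]
FD 10: (9,-18) -> (19,-18) [heading=0, draw]
FD 11: (19,-18) -> (30,-18) [heading=0, draw]
LT 270: heading 0 -> 270
RT 30: heading 270 -> 240
FD 1: (30,-18) -> (29.5,-18.866) [heading=240, draw]
FD 15: (29.5,-18.866) -> (22,-31.856) [heading=240, draw]
FD 12: (22,-31.856) -> (16,-42.249) [heading=240, draw]
LT 180: heading 240 -> 60
RT 180: heading 60 -> 240
Final: pos=(16,-42.249), heading=240, 7 segment(s) drawn
Segments drawn: 7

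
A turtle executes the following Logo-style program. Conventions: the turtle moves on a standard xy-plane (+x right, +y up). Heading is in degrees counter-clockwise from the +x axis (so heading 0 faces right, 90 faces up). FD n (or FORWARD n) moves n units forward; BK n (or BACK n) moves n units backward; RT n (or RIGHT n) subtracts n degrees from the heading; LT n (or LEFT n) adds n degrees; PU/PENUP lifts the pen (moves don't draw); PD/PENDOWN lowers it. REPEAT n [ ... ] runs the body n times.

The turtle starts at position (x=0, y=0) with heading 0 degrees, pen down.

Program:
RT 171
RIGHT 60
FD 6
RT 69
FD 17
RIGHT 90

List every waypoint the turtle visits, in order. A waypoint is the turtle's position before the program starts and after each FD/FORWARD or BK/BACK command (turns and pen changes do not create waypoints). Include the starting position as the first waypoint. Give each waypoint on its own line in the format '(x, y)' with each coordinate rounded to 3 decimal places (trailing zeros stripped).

Executing turtle program step by step:
Start: pos=(0,0), heading=0, pen down
RT 171: heading 0 -> 189
RT 60: heading 189 -> 129
FD 6: (0,0) -> (-3.776,4.663) [heading=129, draw]
RT 69: heading 129 -> 60
FD 17: (-3.776,4.663) -> (4.724,19.385) [heading=60, draw]
RT 90: heading 60 -> 330
Final: pos=(4.724,19.385), heading=330, 2 segment(s) drawn
Waypoints (3 total):
(0, 0)
(-3.776, 4.663)
(4.724, 19.385)

Answer: (0, 0)
(-3.776, 4.663)
(4.724, 19.385)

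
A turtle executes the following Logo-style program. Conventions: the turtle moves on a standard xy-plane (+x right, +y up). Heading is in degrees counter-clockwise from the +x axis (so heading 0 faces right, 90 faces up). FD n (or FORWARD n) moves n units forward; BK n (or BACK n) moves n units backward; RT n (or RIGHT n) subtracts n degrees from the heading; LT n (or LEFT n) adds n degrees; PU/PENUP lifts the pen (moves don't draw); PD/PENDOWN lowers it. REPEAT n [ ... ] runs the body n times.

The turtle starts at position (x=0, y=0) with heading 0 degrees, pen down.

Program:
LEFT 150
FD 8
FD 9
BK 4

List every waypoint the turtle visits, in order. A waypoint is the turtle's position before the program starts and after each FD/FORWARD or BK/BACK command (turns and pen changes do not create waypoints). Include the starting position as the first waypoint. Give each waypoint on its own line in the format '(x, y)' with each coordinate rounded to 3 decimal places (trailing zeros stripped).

Answer: (0, 0)
(-6.928, 4)
(-14.722, 8.5)
(-11.258, 6.5)

Derivation:
Executing turtle program step by step:
Start: pos=(0,0), heading=0, pen down
LT 150: heading 0 -> 150
FD 8: (0,0) -> (-6.928,4) [heading=150, draw]
FD 9: (-6.928,4) -> (-14.722,8.5) [heading=150, draw]
BK 4: (-14.722,8.5) -> (-11.258,6.5) [heading=150, draw]
Final: pos=(-11.258,6.5), heading=150, 3 segment(s) drawn
Waypoints (4 total):
(0, 0)
(-6.928, 4)
(-14.722, 8.5)
(-11.258, 6.5)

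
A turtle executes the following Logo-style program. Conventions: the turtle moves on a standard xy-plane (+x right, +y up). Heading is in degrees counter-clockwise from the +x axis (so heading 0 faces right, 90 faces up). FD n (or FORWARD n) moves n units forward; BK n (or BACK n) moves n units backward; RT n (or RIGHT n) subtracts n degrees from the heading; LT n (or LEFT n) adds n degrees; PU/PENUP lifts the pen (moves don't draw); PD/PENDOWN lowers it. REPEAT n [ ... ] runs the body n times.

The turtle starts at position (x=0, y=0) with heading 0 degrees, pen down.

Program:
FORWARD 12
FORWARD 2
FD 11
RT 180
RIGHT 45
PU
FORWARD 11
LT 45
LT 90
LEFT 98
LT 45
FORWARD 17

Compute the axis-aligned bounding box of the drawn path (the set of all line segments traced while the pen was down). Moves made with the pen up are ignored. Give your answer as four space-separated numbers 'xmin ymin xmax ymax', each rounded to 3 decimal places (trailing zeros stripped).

Answer: 0 0 25 0

Derivation:
Executing turtle program step by step:
Start: pos=(0,0), heading=0, pen down
FD 12: (0,0) -> (12,0) [heading=0, draw]
FD 2: (12,0) -> (14,0) [heading=0, draw]
FD 11: (14,0) -> (25,0) [heading=0, draw]
RT 180: heading 0 -> 180
RT 45: heading 180 -> 135
PU: pen up
FD 11: (25,0) -> (17.222,7.778) [heading=135, move]
LT 45: heading 135 -> 180
LT 90: heading 180 -> 270
LT 98: heading 270 -> 8
LT 45: heading 8 -> 53
FD 17: (17.222,7.778) -> (27.453,21.355) [heading=53, move]
Final: pos=(27.453,21.355), heading=53, 3 segment(s) drawn

Segment endpoints: x in {0, 12, 14, 25}, y in {0}
xmin=0, ymin=0, xmax=25, ymax=0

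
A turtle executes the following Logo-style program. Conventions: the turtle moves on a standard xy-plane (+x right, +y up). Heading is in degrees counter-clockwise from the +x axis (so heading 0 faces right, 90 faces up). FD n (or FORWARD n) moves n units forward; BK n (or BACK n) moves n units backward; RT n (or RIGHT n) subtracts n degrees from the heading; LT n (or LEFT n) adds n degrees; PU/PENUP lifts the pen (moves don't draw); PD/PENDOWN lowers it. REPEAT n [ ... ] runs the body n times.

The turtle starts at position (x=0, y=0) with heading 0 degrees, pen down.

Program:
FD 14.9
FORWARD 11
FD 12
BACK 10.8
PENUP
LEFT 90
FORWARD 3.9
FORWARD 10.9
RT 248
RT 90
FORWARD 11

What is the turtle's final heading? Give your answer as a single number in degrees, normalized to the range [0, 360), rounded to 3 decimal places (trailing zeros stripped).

Executing turtle program step by step:
Start: pos=(0,0), heading=0, pen down
FD 14.9: (0,0) -> (14.9,0) [heading=0, draw]
FD 11: (14.9,0) -> (25.9,0) [heading=0, draw]
FD 12: (25.9,0) -> (37.9,0) [heading=0, draw]
BK 10.8: (37.9,0) -> (27.1,0) [heading=0, draw]
PU: pen up
LT 90: heading 0 -> 90
FD 3.9: (27.1,0) -> (27.1,3.9) [heading=90, move]
FD 10.9: (27.1,3.9) -> (27.1,14.8) [heading=90, move]
RT 248: heading 90 -> 202
RT 90: heading 202 -> 112
FD 11: (27.1,14.8) -> (22.979,24.999) [heading=112, move]
Final: pos=(22.979,24.999), heading=112, 4 segment(s) drawn

Answer: 112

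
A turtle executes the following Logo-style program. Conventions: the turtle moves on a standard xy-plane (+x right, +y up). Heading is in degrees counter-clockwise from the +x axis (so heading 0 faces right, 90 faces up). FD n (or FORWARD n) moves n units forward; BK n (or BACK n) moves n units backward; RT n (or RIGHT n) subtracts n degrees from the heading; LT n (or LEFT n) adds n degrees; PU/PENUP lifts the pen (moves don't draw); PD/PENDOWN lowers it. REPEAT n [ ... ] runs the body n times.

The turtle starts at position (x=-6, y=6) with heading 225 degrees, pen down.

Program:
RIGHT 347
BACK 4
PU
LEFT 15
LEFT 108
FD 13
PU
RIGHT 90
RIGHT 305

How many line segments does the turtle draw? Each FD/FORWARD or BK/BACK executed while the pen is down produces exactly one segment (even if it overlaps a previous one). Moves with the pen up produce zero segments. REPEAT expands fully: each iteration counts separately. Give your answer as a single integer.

Answer: 1

Derivation:
Executing turtle program step by step:
Start: pos=(-6,6), heading=225, pen down
RT 347: heading 225 -> 238
BK 4: (-6,6) -> (-3.88,9.392) [heading=238, draw]
PU: pen up
LT 15: heading 238 -> 253
LT 108: heading 253 -> 1
FD 13: (-3.88,9.392) -> (9.118,9.619) [heading=1, move]
PU: pen up
RT 90: heading 1 -> 271
RT 305: heading 271 -> 326
Final: pos=(9.118,9.619), heading=326, 1 segment(s) drawn
Segments drawn: 1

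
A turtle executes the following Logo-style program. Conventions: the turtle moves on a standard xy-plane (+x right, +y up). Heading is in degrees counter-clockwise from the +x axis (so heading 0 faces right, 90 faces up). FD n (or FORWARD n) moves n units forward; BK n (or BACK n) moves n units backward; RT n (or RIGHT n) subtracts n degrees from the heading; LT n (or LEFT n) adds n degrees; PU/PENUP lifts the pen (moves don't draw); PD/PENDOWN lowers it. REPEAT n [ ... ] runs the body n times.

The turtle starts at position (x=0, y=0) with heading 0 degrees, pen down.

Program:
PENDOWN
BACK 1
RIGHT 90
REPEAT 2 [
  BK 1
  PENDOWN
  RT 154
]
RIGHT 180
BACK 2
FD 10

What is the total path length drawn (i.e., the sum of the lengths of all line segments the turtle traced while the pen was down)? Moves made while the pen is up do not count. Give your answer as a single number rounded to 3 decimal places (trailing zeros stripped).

Answer: 15

Derivation:
Executing turtle program step by step:
Start: pos=(0,0), heading=0, pen down
PD: pen down
BK 1: (0,0) -> (-1,0) [heading=0, draw]
RT 90: heading 0 -> 270
REPEAT 2 [
  -- iteration 1/2 --
  BK 1: (-1,0) -> (-1,1) [heading=270, draw]
  PD: pen down
  RT 154: heading 270 -> 116
  -- iteration 2/2 --
  BK 1: (-1,1) -> (-0.562,0.101) [heading=116, draw]
  PD: pen down
  RT 154: heading 116 -> 322
]
RT 180: heading 322 -> 142
BK 2: (-0.562,0.101) -> (1.014,-1.13) [heading=142, draw]
FD 10: (1.014,-1.13) -> (-6.866,5.026) [heading=142, draw]
Final: pos=(-6.866,5.026), heading=142, 5 segment(s) drawn

Segment lengths:
  seg 1: (0,0) -> (-1,0), length = 1
  seg 2: (-1,0) -> (-1,1), length = 1
  seg 3: (-1,1) -> (-0.562,0.101), length = 1
  seg 4: (-0.562,0.101) -> (1.014,-1.13), length = 2
  seg 5: (1.014,-1.13) -> (-6.866,5.026), length = 10
Total = 15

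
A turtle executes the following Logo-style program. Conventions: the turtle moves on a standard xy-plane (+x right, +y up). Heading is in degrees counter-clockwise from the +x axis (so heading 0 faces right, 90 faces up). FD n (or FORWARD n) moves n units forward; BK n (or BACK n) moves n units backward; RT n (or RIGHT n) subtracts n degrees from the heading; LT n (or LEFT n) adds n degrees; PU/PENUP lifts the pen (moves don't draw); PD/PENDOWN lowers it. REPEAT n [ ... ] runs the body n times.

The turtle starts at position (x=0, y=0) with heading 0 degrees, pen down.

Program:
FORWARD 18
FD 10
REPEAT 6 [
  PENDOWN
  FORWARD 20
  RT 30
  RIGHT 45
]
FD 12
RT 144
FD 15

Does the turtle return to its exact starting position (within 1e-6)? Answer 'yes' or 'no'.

Answer: no

Derivation:
Executing turtle program step by step:
Start: pos=(0,0), heading=0, pen down
FD 18: (0,0) -> (18,0) [heading=0, draw]
FD 10: (18,0) -> (28,0) [heading=0, draw]
REPEAT 6 [
  -- iteration 1/6 --
  PD: pen down
  FD 20: (28,0) -> (48,0) [heading=0, draw]
  RT 30: heading 0 -> 330
  RT 45: heading 330 -> 285
  -- iteration 2/6 --
  PD: pen down
  FD 20: (48,0) -> (53.176,-19.319) [heading=285, draw]
  RT 30: heading 285 -> 255
  RT 45: heading 255 -> 210
  -- iteration 3/6 --
  PD: pen down
  FD 20: (53.176,-19.319) -> (35.856,-29.319) [heading=210, draw]
  RT 30: heading 210 -> 180
  RT 45: heading 180 -> 135
  -- iteration 4/6 --
  PD: pen down
  FD 20: (35.856,-29.319) -> (21.714,-15.176) [heading=135, draw]
  RT 30: heading 135 -> 105
  RT 45: heading 105 -> 60
  -- iteration 5/6 --
  PD: pen down
  FD 20: (21.714,-15.176) -> (31.714,2.144) [heading=60, draw]
  RT 30: heading 60 -> 30
  RT 45: heading 30 -> 345
  -- iteration 6/6 --
  PD: pen down
  FD 20: (31.714,2.144) -> (51.032,-3.032) [heading=345, draw]
  RT 30: heading 345 -> 315
  RT 45: heading 315 -> 270
]
FD 12: (51.032,-3.032) -> (51.032,-15.032) [heading=270, draw]
RT 144: heading 270 -> 126
FD 15: (51.032,-15.032) -> (42.215,-2.897) [heading=126, draw]
Final: pos=(42.215,-2.897), heading=126, 10 segment(s) drawn

Start position: (0, 0)
Final position: (42.215, -2.897)
Distance = 42.315; >= 1e-6 -> NOT closed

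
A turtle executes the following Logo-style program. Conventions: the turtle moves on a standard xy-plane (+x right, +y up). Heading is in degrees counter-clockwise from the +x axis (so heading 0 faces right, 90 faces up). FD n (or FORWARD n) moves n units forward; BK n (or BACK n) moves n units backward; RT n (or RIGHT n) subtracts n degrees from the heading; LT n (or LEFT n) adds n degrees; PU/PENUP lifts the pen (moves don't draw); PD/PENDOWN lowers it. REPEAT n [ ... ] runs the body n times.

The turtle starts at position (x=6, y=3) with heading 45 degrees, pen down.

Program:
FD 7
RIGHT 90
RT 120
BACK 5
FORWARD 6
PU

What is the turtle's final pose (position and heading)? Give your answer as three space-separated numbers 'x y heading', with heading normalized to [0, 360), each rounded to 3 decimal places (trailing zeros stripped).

Answer: 9.984 7.691 195

Derivation:
Executing turtle program step by step:
Start: pos=(6,3), heading=45, pen down
FD 7: (6,3) -> (10.95,7.95) [heading=45, draw]
RT 90: heading 45 -> 315
RT 120: heading 315 -> 195
BK 5: (10.95,7.95) -> (15.779,9.244) [heading=195, draw]
FD 6: (15.779,9.244) -> (9.984,7.691) [heading=195, draw]
PU: pen up
Final: pos=(9.984,7.691), heading=195, 3 segment(s) drawn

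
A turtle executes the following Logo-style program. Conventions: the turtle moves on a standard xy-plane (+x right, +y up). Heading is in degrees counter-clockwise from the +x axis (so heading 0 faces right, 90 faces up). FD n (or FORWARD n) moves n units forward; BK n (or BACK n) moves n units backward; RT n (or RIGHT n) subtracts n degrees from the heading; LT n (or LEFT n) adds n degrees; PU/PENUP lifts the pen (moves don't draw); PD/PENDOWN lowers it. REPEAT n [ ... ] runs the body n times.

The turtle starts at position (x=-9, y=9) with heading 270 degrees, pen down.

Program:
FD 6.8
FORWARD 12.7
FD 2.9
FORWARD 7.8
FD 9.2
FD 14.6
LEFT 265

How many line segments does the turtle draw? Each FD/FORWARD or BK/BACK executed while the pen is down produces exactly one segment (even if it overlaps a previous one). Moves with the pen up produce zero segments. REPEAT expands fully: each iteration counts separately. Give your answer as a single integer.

Executing turtle program step by step:
Start: pos=(-9,9), heading=270, pen down
FD 6.8: (-9,9) -> (-9,2.2) [heading=270, draw]
FD 12.7: (-9,2.2) -> (-9,-10.5) [heading=270, draw]
FD 2.9: (-9,-10.5) -> (-9,-13.4) [heading=270, draw]
FD 7.8: (-9,-13.4) -> (-9,-21.2) [heading=270, draw]
FD 9.2: (-9,-21.2) -> (-9,-30.4) [heading=270, draw]
FD 14.6: (-9,-30.4) -> (-9,-45) [heading=270, draw]
LT 265: heading 270 -> 175
Final: pos=(-9,-45), heading=175, 6 segment(s) drawn
Segments drawn: 6

Answer: 6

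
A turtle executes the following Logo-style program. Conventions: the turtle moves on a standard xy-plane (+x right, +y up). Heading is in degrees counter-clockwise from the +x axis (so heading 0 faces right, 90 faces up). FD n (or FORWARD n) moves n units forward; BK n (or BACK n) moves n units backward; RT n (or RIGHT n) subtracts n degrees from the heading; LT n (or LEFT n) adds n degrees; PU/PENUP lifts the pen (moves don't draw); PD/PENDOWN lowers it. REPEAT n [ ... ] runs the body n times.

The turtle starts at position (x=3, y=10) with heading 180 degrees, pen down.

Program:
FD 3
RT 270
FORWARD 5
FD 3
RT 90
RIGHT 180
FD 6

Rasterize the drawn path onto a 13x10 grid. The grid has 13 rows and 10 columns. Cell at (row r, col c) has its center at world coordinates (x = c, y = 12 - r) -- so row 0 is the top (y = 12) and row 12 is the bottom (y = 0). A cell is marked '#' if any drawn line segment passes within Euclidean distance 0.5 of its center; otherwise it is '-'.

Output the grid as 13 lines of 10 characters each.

Segment 0: (3,10) -> (0,10)
Segment 1: (0,10) -> (0,5)
Segment 2: (0,5) -> (0,2)
Segment 3: (0,2) -> (6,2)

Answer: ----------
----------
####------
#---------
#---------
#---------
#---------
#---------
#---------
#---------
#######---
----------
----------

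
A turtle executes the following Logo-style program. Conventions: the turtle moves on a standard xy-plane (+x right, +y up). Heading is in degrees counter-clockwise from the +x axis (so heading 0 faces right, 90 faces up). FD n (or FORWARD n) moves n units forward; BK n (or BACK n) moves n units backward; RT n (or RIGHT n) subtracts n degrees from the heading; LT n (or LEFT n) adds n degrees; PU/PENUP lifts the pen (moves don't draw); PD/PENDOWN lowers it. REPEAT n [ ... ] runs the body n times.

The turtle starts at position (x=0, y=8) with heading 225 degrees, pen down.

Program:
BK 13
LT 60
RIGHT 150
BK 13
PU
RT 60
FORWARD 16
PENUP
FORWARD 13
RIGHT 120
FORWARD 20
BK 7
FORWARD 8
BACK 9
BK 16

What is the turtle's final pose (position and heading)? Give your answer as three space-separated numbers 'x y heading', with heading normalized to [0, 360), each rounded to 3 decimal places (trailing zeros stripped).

Answer: 23.062 38.84 315

Derivation:
Executing turtle program step by step:
Start: pos=(0,8), heading=225, pen down
BK 13: (0,8) -> (9.192,17.192) [heading=225, draw]
LT 60: heading 225 -> 285
RT 150: heading 285 -> 135
BK 13: (9.192,17.192) -> (18.385,8) [heading=135, draw]
PU: pen up
RT 60: heading 135 -> 75
FD 16: (18.385,8) -> (22.526,23.455) [heading=75, move]
PU: pen up
FD 13: (22.526,23.455) -> (25.891,36.012) [heading=75, move]
RT 120: heading 75 -> 315
FD 20: (25.891,36.012) -> (40.033,21.87) [heading=315, move]
BK 7: (40.033,21.87) -> (35.083,26.819) [heading=315, move]
FD 8: (35.083,26.819) -> (40.74,21.163) [heading=315, move]
BK 9: (40.74,21.163) -> (34.376,27.527) [heading=315, move]
BK 16: (34.376,27.527) -> (23.062,38.84) [heading=315, move]
Final: pos=(23.062,38.84), heading=315, 2 segment(s) drawn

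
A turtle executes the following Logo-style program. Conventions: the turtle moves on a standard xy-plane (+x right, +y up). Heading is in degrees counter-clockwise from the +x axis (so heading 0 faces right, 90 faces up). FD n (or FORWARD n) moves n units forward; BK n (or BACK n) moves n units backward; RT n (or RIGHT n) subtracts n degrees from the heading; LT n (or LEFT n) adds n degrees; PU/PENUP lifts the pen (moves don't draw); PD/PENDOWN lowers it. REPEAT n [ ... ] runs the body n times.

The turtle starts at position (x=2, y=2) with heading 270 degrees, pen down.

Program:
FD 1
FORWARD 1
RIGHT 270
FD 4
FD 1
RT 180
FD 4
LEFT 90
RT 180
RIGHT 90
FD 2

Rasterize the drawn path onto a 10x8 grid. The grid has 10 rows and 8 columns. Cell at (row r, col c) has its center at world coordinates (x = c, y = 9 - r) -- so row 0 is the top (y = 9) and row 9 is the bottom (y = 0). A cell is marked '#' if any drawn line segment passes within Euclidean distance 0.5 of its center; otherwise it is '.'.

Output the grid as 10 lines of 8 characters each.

Segment 0: (2,2) -> (2,1)
Segment 1: (2,1) -> (2,0)
Segment 2: (2,0) -> (6,0)
Segment 3: (6,0) -> (7,0)
Segment 4: (7,0) -> (3,-0)
Segment 5: (3,-0) -> (5,0)

Answer: ........
........
........
........
........
........
........
..#.....
..#.....
..######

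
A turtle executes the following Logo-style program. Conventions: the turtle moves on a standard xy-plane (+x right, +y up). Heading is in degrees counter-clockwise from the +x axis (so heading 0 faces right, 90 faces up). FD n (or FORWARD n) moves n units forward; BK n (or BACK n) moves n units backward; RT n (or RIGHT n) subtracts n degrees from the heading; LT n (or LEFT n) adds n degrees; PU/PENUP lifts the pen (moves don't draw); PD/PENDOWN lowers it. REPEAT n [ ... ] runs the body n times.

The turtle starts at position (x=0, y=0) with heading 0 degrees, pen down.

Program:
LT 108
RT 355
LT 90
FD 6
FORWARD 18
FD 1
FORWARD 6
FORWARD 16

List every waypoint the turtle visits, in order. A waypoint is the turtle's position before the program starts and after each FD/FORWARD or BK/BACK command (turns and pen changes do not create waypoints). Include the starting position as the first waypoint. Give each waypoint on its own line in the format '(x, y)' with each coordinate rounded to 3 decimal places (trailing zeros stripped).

Answer: (0, 0)
(-5.523, -2.344)
(-22.092, -9.378)
(-23.013, -9.768)
(-28.536, -12.113)
(-43.264, -18.364)

Derivation:
Executing turtle program step by step:
Start: pos=(0,0), heading=0, pen down
LT 108: heading 0 -> 108
RT 355: heading 108 -> 113
LT 90: heading 113 -> 203
FD 6: (0,0) -> (-5.523,-2.344) [heading=203, draw]
FD 18: (-5.523,-2.344) -> (-22.092,-9.378) [heading=203, draw]
FD 1: (-22.092,-9.378) -> (-23.013,-9.768) [heading=203, draw]
FD 6: (-23.013,-9.768) -> (-28.536,-12.113) [heading=203, draw]
FD 16: (-28.536,-12.113) -> (-43.264,-18.364) [heading=203, draw]
Final: pos=(-43.264,-18.364), heading=203, 5 segment(s) drawn
Waypoints (6 total):
(0, 0)
(-5.523, -2.344)
(-22.092, -9.378)
(-23.013, -9.768)
(-28.536, -12.113)
(-43.264, -18.364)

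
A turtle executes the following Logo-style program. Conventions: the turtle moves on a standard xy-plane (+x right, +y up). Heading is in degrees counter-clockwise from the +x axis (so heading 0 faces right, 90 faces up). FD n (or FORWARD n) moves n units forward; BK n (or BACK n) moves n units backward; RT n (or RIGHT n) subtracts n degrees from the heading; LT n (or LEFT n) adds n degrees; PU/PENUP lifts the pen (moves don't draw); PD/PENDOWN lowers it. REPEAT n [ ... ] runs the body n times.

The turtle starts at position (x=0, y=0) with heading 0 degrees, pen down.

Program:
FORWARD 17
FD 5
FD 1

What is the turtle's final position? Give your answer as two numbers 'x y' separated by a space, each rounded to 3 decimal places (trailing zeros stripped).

Answer: 23 0

Derivation:
Executing turtle program step by step:
Start: pos=(0,0), heading=0, pen down
FD 17: (0,0) -> (17,0) [heading=0, draw]
FD 5: (17,0) -> (22,0) [heading=0, draw]
FD 1: (22,0) -> (23,0) [heading=0, draw]
Final: pos=(23,0), heading=0, 3 segment(s) drawn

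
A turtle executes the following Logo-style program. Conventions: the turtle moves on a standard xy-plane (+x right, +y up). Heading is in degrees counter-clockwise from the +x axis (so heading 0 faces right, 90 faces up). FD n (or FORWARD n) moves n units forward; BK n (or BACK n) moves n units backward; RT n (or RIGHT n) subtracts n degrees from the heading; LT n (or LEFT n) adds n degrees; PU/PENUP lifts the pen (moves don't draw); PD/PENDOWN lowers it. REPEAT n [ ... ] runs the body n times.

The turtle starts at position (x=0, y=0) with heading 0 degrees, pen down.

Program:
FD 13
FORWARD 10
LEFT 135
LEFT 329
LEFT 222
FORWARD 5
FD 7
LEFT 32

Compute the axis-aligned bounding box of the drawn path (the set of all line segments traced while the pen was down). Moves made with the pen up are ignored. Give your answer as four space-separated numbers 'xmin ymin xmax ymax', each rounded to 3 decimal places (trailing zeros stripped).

Answer: 0 -6.71 32.948 0

Derivation:
Executing turtle program step by step:
Start: pos=(0,0), heading=0, pen down
FD 13: (0,0) -> (13,0) [heading=0, draw]
FD 10: (13,0) -> (23,0) [heading=0, draw]
LT 135: heading 0 -> 135
LT 329: heading 135 -> 104
LT 222: heading 104 -> 326
FD 5: (23,0) -> (27.145,-2.796) [heading=326, draw]
FD 7: (27.145,-2.796) -> (32.948,-6.71) [heading=326, draw]
LT 32: heading 326 -> 358
Final: pos=(32.948,-6.71), heading=358, 4 segment(s) drawn

Segment endpoints: x in {0, 13, 23, 27.145, 32.948}, y in {-6.71, -2.796, 0}
xmin=0, ymin=-6.71, xmax=32.948, ymax=0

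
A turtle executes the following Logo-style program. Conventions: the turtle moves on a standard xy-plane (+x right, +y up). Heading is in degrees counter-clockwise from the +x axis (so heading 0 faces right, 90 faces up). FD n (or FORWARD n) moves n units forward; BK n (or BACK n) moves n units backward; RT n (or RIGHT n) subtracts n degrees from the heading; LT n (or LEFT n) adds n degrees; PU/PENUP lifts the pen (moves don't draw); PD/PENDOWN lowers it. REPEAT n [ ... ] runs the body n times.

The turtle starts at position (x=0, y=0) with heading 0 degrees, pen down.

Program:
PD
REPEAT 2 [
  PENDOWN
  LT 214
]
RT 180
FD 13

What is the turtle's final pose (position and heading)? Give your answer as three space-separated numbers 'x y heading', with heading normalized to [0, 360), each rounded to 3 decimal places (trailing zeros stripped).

Executing turtle program step by step:
Start: pos=(0,0), heading=0, pen down
PD: pen down
REPEAT 2 [
  -- iteration 1/2 --
  PD: pen down
  LT 214: heading 0 -> 214
  -- iteration 2/2 --
  PD: pen down
  LT 214: heading 214 -> 68
]
RT 180: heading 68 -> 248
FD 13: (0,0) -> (-4.87,-12.053) [heading=248, draw]
Final: pos=(-4.87,-12.053), heading=248, 1 segment(s) drawn

Answer: -4.87 -12.053 248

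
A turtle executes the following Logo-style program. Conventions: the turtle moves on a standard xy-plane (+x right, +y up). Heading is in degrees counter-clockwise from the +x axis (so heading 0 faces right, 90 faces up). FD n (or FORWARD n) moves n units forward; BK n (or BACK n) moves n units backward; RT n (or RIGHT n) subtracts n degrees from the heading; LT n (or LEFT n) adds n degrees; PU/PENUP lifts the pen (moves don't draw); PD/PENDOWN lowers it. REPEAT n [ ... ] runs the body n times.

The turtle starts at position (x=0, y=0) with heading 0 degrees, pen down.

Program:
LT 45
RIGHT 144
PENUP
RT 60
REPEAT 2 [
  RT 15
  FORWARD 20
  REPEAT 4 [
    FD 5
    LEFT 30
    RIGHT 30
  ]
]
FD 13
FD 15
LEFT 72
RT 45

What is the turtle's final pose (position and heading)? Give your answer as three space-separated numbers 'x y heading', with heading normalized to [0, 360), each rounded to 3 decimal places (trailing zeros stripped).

Executing turtle program step by step:
Start: pos=(0,0), heading=0, pen down
LT 45: heading 0 -> 45
RT 144: heading 45 -> 261
PU: pen up
RT 60: heading 261 -> 201
REPEAT 2 [
  -- iteration 1/2 --
  RT 15: heading 201 -> 186
  FD 20: (0,0) -> (-19.89,-2.091) [heading=186, move]
  REPEAT 4 [
    -- iteration 1/4 --
    FD 5: (-19.89,-2.091) -> (-24.863,-2.613) [heading=186, move]
    LT 30: heading 186 -> 216
    RT 30: heading 216 -> 186
    -- iteration 2/4 --
    FD 5: (-24.863,-2.613) -> (-29.836,-3.136) [heading=186, move]
    LT 30: heading 186 -> 216
    RT 30: heading 216 -> 186
    -- iteration 3/4 --
    FD 5: (-29.836,-3.136) -> (-34.808,-3.658) [heading=186, move]
    LT 30: heading 186 -> 216
    RT 30: heading 216 -> 186
    -- iteration 4/4 --
    FD 5: (-34.808,-3.658) -> (-39.781,-4.181) [heading=186, move]
    LT 30: heading 186 -> 216
    RT 30: heading 216 -> 186
  ]
  -- iteration 2/2 --
  RT 15: heading 186 -> 171
  FD 20: (-39.781,-4.181) -> (-59.535,-1.052) [heading=171, move]
  REPEAT 4 [
    -- iteration 1/4 --
    FD 5: (-59.535,-1.052) -> (-64.473,-0.27) [heading=171, move]
    LT 30: heading 171 -> 201
    RT 30: heading 201 -> 171
    -- iteration 2/4 --
    FD 5: (-64.473,-0.27) -> (-69.412,0.512) [heading=171, move]
    LT 30: heading 171 -> 201
    RT 30: heading 201 -> 171
    -- iteration 3/4 --
    FD 5: (-69.412,0.512) -> (-74.35,1.294) [heading=171, move]
    LT 30: heading 171 -> 201
    RT 30: heading 201 -> 171
    -- iteration 4/4 --
    FD 5: (-74.35,1.294) -> (-79.288,2.076) [heading=171, move]
    LT 30: heading 171 -> 201
    RT 30: heading 201 -> 171
  ]
]
FD 13: (-79.288,2.076) -> (-92.128,4.11) [heading=171, move]
FD 15: (-92.128,4.11) -> (-106.944,6.456) [heading=171, move]
LT 72: heading 171 -> 243
RT 45: heading 243 -> 198
Final: pos=(-106.944,6.456), heading=198, 0 segment(s) drawn

Answer: -106.944 6.456 198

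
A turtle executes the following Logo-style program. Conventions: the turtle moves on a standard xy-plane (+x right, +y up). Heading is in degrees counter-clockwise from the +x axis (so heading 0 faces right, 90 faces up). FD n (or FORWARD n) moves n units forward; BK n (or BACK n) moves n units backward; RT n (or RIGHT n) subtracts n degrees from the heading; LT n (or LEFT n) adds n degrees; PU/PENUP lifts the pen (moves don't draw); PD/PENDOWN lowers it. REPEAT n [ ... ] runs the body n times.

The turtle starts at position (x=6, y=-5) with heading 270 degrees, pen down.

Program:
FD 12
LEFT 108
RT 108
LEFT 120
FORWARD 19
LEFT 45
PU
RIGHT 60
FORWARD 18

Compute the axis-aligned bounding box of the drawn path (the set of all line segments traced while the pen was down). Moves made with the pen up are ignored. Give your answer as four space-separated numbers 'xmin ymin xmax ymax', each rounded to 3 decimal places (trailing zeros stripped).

Executing turtle program step by step:
Start: pos=(6,-5), heading=270, pen down
FD 12: (6,-5) -> (6,-17) [heading=270, draw]
LT 108: heading 270 -> 18
RT 108: heading 18 -> 270
LT 120: heading 270 -> 30
FD 19: (6,-17) -> (22.454,-7.5) [heading=30, draw]
LT 45: heading 30 -> 75
PU: pen up
RT 60: heading 75 -> 15
FD 18: (22.454,-7.5) -> (39.841,-2.841) [heading=15, move]
Final: pos=(39.841,-2.841), heading=15, 2 segment(s) drawn

Segment endpoints: x in {6, 6, 22.454}, y in {-17, -7.5, -5}
xmin=6, ymin=-17, xmax=22.454, ymax=-5

Answer: 6 -17 22.454 -5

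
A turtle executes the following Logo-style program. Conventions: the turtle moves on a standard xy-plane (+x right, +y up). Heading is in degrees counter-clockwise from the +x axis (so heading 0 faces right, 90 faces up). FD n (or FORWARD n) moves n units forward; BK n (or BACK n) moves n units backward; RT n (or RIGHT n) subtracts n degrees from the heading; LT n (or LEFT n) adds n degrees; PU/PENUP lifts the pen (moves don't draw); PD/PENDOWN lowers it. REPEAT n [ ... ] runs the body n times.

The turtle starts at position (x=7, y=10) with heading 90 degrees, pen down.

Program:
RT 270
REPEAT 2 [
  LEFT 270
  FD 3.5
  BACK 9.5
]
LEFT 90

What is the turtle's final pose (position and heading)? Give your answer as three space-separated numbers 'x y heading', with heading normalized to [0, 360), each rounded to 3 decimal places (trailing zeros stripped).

Answer: 1 4 90

Derivation:
Executing turtle program step by step:
Start: pos=(7,10), heading=90, pen down
RT 270: heading 90 -> 180
REPEAT 2 [
  -- iteration 1/2 --
  LT 270: heading 180 -> 90
  FD 3.5: (7,10) -> (7,13.5) [heading=90, draw]
  BK 9.5: (7,13.5) -> (7,4) [heading=90, draw]
  -- iteration 2/2 --
  LT 270: heading 90 -> 0
  FD 3.5: (7,4) -> (10.5,4) [heading=0, draw]
  BK 9.5: (10.5,4) -> (1,4) [heading=0, draw]
]
LT 90: heading 0 -> 90
Final: pos=(1,4), heading=90, 4 segment(s) drawn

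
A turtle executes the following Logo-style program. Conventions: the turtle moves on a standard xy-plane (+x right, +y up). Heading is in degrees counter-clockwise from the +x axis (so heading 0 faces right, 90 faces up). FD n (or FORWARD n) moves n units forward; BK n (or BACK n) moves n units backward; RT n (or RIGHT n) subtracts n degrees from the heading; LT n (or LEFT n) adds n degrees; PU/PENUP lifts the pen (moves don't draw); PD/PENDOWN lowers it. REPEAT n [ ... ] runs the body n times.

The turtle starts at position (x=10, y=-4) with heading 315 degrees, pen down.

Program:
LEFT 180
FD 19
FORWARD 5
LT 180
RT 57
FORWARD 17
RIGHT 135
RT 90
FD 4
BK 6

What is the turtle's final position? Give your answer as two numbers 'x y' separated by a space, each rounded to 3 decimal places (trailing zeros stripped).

Answer: -12.182 -4.747

Derivation:
Executing turtle program step by step:
Start: pos=(10,-4), heading=315, pen down
LT 180: heading 315 -> 135
FD 19: (10,-4) -> (-3.435,9.435) [heading=135, draw]
FD 5: (-3.435,9.435) -> (-6.971,12.971) [heading=135, draw]
LT 180: heading 135 -> 315
RT 57: heading 315 -> 258
FD 17: (-6.971,12.971) -> (-10.505,-3.658) [heading=258, draw]
RT 135: heading 258 -> 123
RT 90: heading 123 -> 33
FD 4: (-10.505,-3.658) -> (-7.15,-1.479) [heading=33, draw]
BK 6: (-7.15,-1.479) -> (-12.182,-4.747) [heading=33, draw]
Final: pos=(-12.182,-4.747), heading=33, 5 segment(s) drawn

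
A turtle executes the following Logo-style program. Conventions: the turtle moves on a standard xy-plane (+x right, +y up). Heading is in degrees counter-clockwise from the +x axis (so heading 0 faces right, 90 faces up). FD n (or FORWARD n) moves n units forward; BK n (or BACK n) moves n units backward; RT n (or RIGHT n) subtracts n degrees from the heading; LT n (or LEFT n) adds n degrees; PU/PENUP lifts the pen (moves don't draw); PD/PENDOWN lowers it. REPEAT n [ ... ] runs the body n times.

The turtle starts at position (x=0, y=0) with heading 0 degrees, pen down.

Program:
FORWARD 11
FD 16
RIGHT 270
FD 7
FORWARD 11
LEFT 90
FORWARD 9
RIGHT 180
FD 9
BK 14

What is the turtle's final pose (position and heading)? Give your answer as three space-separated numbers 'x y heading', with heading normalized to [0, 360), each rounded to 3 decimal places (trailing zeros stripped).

Executing turtle program step by step:
Start: pos=(0,0), heading=0, pen down
FD 11: (0,0) -> (11,0) [heading=0, draw]
FD 16: (11,0) -> (27,0) [heading=0, draw]
RT 270: heading 0 -> 90
FD 7: (27,0) -> (27,7) [heading=90, draw]
FD 11: (27,7) -> (27,18) [heading=90, draw]
LT 90: heading 90 -> 180
FD 9: (27,18) -> (18,18) [heading=180, draw]
RT 180: heading 180 -> 0
FD 9: (18,18) -> (27,18) [heading=0, draw]
BK 14: (27,18) -> (13,18) [heading=0, draw]
Final: pos=(13,18), heading=0, 7 segment(s) drawn

Answer: 13 18 0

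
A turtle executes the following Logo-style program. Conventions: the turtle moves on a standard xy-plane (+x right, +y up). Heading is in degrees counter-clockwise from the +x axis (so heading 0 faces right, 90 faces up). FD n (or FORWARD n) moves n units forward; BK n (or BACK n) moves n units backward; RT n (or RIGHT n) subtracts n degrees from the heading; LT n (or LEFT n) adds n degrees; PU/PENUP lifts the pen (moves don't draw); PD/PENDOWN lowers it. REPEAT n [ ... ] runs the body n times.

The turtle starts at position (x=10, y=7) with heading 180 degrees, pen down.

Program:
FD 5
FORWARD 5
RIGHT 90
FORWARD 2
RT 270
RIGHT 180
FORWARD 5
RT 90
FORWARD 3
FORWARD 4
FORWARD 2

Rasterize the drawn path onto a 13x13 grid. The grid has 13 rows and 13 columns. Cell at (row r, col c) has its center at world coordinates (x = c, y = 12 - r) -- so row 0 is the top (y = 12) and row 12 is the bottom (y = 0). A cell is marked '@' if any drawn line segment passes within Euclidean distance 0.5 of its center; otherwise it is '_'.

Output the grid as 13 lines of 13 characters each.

Answer: _____________
_____________
_____________
@@@@@@_______
@____@_______
@@@@@@@@@@@__
_____@_______
_____@_______
_____@_______
_____@_______
_____@_______
_____@_______
_____@_______

Derivation:
Segment 0: (10,7) -> (5,7)
Segment 1: (5,7) -> (0,7)
Segment 2: (0,7) -> (0,9)
Segment 3: (0,9) -> (5,9)
Segment 4: (5,9) -> (5,6)
Segment 5: (5,6) -> (5,2)
Segment 6: (5,2) -> (5,0)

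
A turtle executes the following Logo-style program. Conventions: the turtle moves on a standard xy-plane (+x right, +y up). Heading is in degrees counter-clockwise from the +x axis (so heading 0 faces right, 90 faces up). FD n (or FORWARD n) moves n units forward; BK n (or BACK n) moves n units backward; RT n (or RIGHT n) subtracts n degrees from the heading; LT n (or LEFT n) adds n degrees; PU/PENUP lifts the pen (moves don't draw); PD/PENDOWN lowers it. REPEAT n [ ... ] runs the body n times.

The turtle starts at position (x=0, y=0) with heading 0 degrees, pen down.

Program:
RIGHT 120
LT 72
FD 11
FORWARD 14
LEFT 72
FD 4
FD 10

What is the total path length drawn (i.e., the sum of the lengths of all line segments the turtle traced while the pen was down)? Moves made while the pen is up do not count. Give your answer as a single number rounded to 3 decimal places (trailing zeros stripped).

Answer: 39

Derivation:
Executing turtle program step by step:
Start: pos=(0,0), heading=0, pen down
RT 120: heading 0 -> 240
LT 72: heading 240 -> 312
FD 11: (0,0) -> (7.36,-8.175) [heading=312, draw]
FD 14: (7.36,-8.175) -> (16.728,-18.579) [heading=312, draw]
LT 72: heading 312 -> 24
FD 4: (16.728,-18.579) -> (20.382,-16.952) [heading=24, draw]
FD 10: (20.382,-16.952) -> (29.518,-12.884) [heading=24, draw]
Final: pos=(29.518,-12.884), heading=24, 4 segment(s) drawn

Segment lengths:
  seg 1: (0,0) -> (7.36,-8.175), length = 11
  seg 2: (7.36,-8.175) -> (16.728,-18.579), length = 14
  seg 3: (16.728,-18.579) -> (20.382,-16.952), length = 4
  seg 4: (20.382,-16.952) -> (29.518,-12.884), length = 10
Total = 39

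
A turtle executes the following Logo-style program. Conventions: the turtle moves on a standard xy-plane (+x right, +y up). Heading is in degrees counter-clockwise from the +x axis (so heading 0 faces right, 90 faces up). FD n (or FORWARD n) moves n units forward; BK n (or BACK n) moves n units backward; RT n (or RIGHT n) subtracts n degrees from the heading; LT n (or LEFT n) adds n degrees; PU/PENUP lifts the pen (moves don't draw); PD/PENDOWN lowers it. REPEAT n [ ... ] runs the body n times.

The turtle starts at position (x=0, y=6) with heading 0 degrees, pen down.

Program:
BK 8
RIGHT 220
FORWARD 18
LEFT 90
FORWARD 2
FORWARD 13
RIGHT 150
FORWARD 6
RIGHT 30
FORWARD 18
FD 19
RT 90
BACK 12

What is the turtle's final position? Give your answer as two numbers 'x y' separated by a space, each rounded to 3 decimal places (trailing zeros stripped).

Executing turtle program step by step:
Start: pos=(0,6), heading=0, pen down
BK 8: (0,6) -> (-8,6) [heading=0, draw]
RT 220: heading 0 -> 140
FD 18: (-8,6) -> (-21.789,17.57) [heading=140, draw]
LT 90: heading 140 -> 230
FD 2: (-21.789,17.57) -> (-23.074,16.038) [heading=230, draw]
FD 13: (-23.074,16.038) -> (-31.431,6.08) [heading=230, draw]
RT 150: heading 230 -> 80
FD 6: (-31.431,6.08) -> (-30.389,11.988) [heading=80, draw]
RT 30: heading 80 -> 50
FD 18: (-30.389,11.988) -> (-18.819,25.777) [heading=50, draw]
FD 19: (-18.819,25.777) -> (-6.606,40.332) [heading=50, draw]
RT 90: heading 50 -> 320
BK 12: (-6.606,40.332) -> (-15.798,48.045) [heading=320, draw]
Final: pos=(-15.798,48.045), heading=320, 8 segment(s) drawn

Answer: -15.798 48.045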